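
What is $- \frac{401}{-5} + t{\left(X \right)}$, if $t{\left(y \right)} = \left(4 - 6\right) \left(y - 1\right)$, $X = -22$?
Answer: $\frac{631}{5} \approx 126.2$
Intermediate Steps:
$t{\left(y \right)} = 2 - 2 y$ ($t{\left(y \right)} = - 2 \left(-1 + y\right) = 2 - 2 y$)
$- \frac{401}{-5} + t{\left(X \right)} = - \frac{401}{-5} + \left(2 - -44\right) = \left(-401\right) \left(- \frac{1}{5}\right) + \left(2 + 44\right) = \frac{401}{5} + 46 = \frac{631}{5}$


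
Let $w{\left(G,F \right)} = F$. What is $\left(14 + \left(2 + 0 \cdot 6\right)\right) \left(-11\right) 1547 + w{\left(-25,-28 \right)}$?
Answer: $-272300$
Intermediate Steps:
$\left(14 + \left(2 + 0 \cdot 6\right)\right) \left(-11\right) 1547 + w{\left(-25,-28 \right)} = \left(14 + \left(2 + 0 \cdot 6\right)\right) \left(-11\right) 1547 - 28 = \left(14 + \left(2 + 0\right)\right) \left(-11\right) 1547 - 28 = \left(14 + 2\right) \left(-11\right) 1547 - 28 = 16 \left(-11\right) 1547 - 28 = \left(-176\right) 1547 - 28 = -272272 - 28 = -272300$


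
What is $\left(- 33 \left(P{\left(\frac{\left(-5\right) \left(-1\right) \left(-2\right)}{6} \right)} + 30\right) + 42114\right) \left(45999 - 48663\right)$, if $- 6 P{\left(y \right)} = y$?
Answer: $-109529916$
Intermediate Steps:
$P{\left(y \right)} = - \frac{y}{6}$
$\left(- 33 \left(P{\left(\frac{\left(-5\right) \left(-1\right) \left(-2\right)}{6} \right)} + 30\right) + 42114\right) \left(45999 - 48663\right) = \left(- 33 \left(- \frac{\left(-5\right) \left(-1\right) \left(-2\right) \frac{1}{6}}{6} + 30\right) + 42114\right) \left(45999 - 48663\right) = \left(- 33 \left(- \frac{5 \left(-2\right) \frac{1}{6}}{6} + 30\right) + 42114\right) \left(-2664\right) = \left(- 33 \left(- \frac{\left(-10\right) \frac{1}{6}}{6} + 30\right) + 42114\right) \left(-2664\right) = \left(- 33 \left(\left(- \frac{1}{6}\right) \left(- \frac{5}{3}\right) + 30\right) + 42114\right) \left(-2664\right) = \left(- 33 \left(\frac{5}{18} + 30\right) + 42114\right) \left(-2664\right) = \left(\left(-33\right) \frac{545}{18} + 42114\right) \left(-2664\right) = \left(- \frac{5995}{6} + 42114\right) \left(-2664\right) = \frac{246689}{6} \left(-2664\right) = -109529916$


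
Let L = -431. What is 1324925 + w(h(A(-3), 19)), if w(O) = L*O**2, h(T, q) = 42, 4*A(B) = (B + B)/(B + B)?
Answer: 564641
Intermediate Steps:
A(B) = 1/4 (A(B) = ((B + B)/(B + B))/4 = ((2*B)/((2*B)))/4 = ((2*B)*(1/(2*B)))/4 = (1/4)*1 = 1/4)
w(O) = -431*O**2
1324925 + w(h(A(-3), 19)) = 1324925 - 431*42**2 = 1324925 - 431*1764 = 1324925 - 760284 = 564641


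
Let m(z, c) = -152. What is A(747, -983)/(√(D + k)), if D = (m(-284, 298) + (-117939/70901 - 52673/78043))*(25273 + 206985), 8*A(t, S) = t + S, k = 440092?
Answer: 59*I*√271014341535187328422997394/195914215171216632 ≈ 0.0049577*I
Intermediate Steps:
A(t, S) = S/8 + t/8 (A(t, S) = (t + S)/8 = (S + t)/8 = S/8 + t/8)
D = -198349388004196988/5533326743 (D = (-152 + (-117939/70901 - 52673/78043))*(25273 + 206985) = (-152 + (-117939*1/70901 - 52673*1/78043))*232258 = (-152 + (-117939/70901 - 52673/78043))*232258 = (-152 - 12938881750/5533326743)*232258 = -854004546686/5533326743*232258 = -198349388004196988/5533326743 ≈ -3.5846e+7)
A(747, -983)/(√(D + k)) = ((⅛)*(-983) + (⅛)*747)/(√(-198349388004196988/5533326743 + 440092)) = (-983/8 + 747/8)/(√(-195914215171216632/5533326743)) = -59*(-I*√271014341535187328422997394/97957107585608316)/2 = -(-59)*I*√271014341535187328422997394/195914215171216632 = 59*I*√271014341535187328422997394/195914215171216632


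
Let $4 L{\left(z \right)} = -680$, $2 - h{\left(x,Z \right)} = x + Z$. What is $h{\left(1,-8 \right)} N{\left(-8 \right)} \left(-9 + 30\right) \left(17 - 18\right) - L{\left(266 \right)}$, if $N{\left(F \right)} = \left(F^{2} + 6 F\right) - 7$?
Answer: $-1531$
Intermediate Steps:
$N{\left(F \right)} = -7 + F^{2} + 6 F$
$h{\left(x,Z \right)} = 2 - Z - x$ ($h{\left(x,Z \right)} = 2 - \left(x + Z\right) = 2 - \left(Z + x\right) = 2 - Z - x$)
$L{\left(z \right)} = -170$ ($L{\left(z \right)} = \frac{1}{4} \left(-680\right) = -170$)
$h{\left(1,-8 \right)} N{\left(-8 \right)} \left(-9 + 30\right) \left(17 - 18\right) - L{\left(266 \right)} = \left(2 - -8 - 1\right) \left(-7 + \left(-8\right)^{2} + 6 \left(-8\right)\right) \left(-9 + 30\right) \left(17 - 18\right) - -170 = \left(2 + 8 - 1\right) \left(-7 + 64 - 48\right) 21 \left(-1\right) + 170 = 9 \cdot 9 \left(-21\right) + 170 = 81 \left(-21\right) + 170 = -1701 + 170 = -1531$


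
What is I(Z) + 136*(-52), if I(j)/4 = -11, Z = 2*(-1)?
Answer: -7116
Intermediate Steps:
Z = -2
I(j) = -44 (I(j) = 4*(-11) = -44)
I(Z) + 136*(-52) = -44 + 136*(-52) = -44 - 7072 = -7116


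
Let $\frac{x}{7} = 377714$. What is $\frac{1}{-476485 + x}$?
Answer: $\frac{1}{2167513} \approx 4.6136 \cdot 10^{-7}$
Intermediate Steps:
$x = 2643998$ ($x = 7 \cdot 377714 = 2643998$)
$\frac{1}{-476485 + x} = \frac{1}{-476485 + 2643998} = \frac{1}{2167513}$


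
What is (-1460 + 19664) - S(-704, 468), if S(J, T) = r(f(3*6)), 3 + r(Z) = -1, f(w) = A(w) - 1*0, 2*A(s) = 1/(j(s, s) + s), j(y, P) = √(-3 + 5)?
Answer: 18208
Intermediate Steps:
j(y, P) = √2
A(s) = 1/(2*(s + √2)) (A(s) = 1/(2*(√2 + s)) = 1/(2*(s + √2)))
f(w) = 1/(2*(w + √2)) (f(w) = 1/(2*(w + √2)) - 1*0 = 1/(2*(w + √2)) + 0 = 1/(2*(w + √2)))
r(Z) = -4 (r(Z) = -3 - 1 = -4)
S(J, T) = -4
(-1460 + 19664) - S(-704, 468) = (-1460 + 19664) - 1*(-4) = 18204 + 4 = 18208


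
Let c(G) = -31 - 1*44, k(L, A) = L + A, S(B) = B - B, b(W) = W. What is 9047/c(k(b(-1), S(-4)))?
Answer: -9047/75 ≈ -120.63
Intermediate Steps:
S(B) = 0
k(L, A) = A + L
c(G) = -75 (c(G) = -31 - 44 = -75)
9047/c(k(b(-1), S(-4))) = 9047/(-75) = 9047*(-1/75) = -9047/75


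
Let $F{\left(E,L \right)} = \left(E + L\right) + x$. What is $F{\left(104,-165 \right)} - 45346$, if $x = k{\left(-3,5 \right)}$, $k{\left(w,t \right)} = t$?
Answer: $-45402$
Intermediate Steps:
$x = 5$
$F{\left(E,L \right)} = 5 + E + L$ ($F{\left(E,L \right)} = \left(E + L\right) + 5 = 5 + E + L$)
$F{\left(104,-165 \right)} - 45346 = \left(5 + 104 - 165\right) - 45346 = -56 - 45346 = -45402$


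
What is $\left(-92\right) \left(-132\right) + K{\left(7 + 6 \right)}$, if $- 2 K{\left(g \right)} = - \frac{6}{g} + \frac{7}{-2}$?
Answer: $\frac{631591}{52} \approx 12146.0$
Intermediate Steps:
$K{\left(g \right)} = \frac{7}{4} + \frac{3}{g}$ ($K{\left(g \right)} = - \frac{- \frac{6}{g} + \frac{7}{-2}}{2} = - \frac{- \frac{6}{g} + 7 \left(- \frac{1}{2}\right)}{2} = - \frac{- \frac{6}{g} - \frac{7}{2}}{2} = - \frac{- \frac{7}{2} - \frac{6}{g}}{2} = \frac{7}{4} + \frac{3}{g}$)
$\left(-92\right) \left(-132\right) + K{\left(7 + 6 \right)} = \left(-92\right) \left(-132\right) + \left(\frac{7}{4} + \frac{3}{7 + 6}\right) = 12144 + \left(\frac{7}{4} + \frac{3}{13}\right) = 12144 + \frac{103}{52} = \frac{631591}{52}$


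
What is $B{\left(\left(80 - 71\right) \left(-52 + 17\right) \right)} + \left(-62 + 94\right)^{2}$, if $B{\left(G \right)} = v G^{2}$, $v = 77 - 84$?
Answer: $-693551$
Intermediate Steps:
$v = -7$ ($v = 77 - 84 = -7$)
$B{\left(G \right)} = - 7 G^{2}$
$B{\left(\left(80 - 71\right) \left(-52 + 17\right) \right)} + \left(-62 + 94\right)^{2} = - 7 \left(\left(80 - 71\right) \left(-52 + 17\right)\right)^{2} + \left(-62 + 94\right)^{2} = - 7 \left(9 \left(-35\right)\right)^{2} + 32^{2} = - 7 \left(-315\right)^{2} + 1024 = \left(-7\right) 99225 + 1024 = -694575 + 1024 = -693551$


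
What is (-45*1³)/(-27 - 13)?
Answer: 9/8 ≈ 1.1250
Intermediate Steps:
(-45*1³)/(-27 - 13) = -45*1/(-40) = -45*(-1/40) = 9/8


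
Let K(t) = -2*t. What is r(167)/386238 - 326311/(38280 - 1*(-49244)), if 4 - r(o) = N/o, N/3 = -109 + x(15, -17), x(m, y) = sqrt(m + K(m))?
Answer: -10523771076313/2822725408452 - I*sqrt(15)/21500582 ≈ -3.7282 - 1.8013e-7*I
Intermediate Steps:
x(m, y) = sqrt(-m) (x(m, y) = sqrt(m - 2*m) = sqrt(-m))
N = -327 + 3*I*sqrt(15) (N = 3*(-109 + sqrt(-1*15)) = 3*(-109 + sqrt(-15)) = 3*(-109 + I*sqrt(15)) = -327 + 3*I*sqrt(15) ≈ -327.0 + 11.619*I)
r(o) = 4 - (-327 + 3*I*sqrt(15))/o
r(167)/386238 - 326311/(38280 - 1*(-49244)) = ((327 + 4*167 - 3*I*sqrt(15))/167)/386238 - 326311/(38280 - 1*(-49244)) = ((327 + 668 - 3*I*sqrt(15))/167)*(1/386238) - 326311/(38280 + 49244) = ((995 - 3*I*sqrt(15))/167)*(1/386238) - 326311/87524 = (995/167 - 3*I*sqrt(15)/167)*(1/386238) - 326311*1/87524 = (995/64501746 - I*sqrt(15)/21500582) - 326311/87524 = -10523771076313/2822725408452 - I*sqrt(15)/21500582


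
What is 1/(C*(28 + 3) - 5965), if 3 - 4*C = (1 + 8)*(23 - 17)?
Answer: -4/25441 ≈ -0.00015723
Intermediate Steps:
C = -51/4 (C = 3/4 - (1 + 8)*(23 - 17)/4 = 3/4 - 9*6/4 = 3/4 - 1/4*54 = 3/4 - 27/2 = -51/4 ≈ -12.750)
1/(C*(28 + 3) - 5965) = 1/(-51*(28 + 3)/4 - 5965) = 1/(-51/4*31 - 5965) = 1/(-1581/4 - 5965) = 1/(-25441/4) = -4/25441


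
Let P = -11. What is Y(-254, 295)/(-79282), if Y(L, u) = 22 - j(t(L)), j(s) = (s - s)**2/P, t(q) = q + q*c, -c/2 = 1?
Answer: -11/39641 ≈ -0.00027749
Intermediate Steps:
c = -2 (c = -2*1 = -2)
t(q) = -q (t(q) = q + q*(-2) = q - 2*q = -q)
j(s) = 0 (j(s) = (s - s)**2/(-11) = 0**2*(-1/11) = 0*(-1/11) = 0)
Y(L, u) = 22 (Y(L, u) = 22 - 1*0 = 22 + 0 = 22)
Y(-254, 295)/(-79282) = 22/(-79282) = 22*(-1/79282) = -11/39641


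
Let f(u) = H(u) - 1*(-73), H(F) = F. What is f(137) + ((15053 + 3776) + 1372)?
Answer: 20411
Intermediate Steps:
f(u) = 73 + u (f(u) = u - 1*(-73) = u + 73 = 73 + u)
f(137) + ((15053 + 3776) + 1372) = (73 + 137) + ((15053 + 3776) + 1372) = 210 + (18829 + 1372) = 210 + 20201 = 20411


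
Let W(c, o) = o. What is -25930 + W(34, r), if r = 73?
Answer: -25857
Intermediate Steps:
-25930 + W(34, r) = -25930 + 73 = -25857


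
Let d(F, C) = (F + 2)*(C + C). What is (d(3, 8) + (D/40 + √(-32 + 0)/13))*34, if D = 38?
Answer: 27523/10 + 136*I*√2/13 ≈ 2752.3 + 14.795*I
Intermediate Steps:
d(F, C) = 2*C*(2 + F) (d(F, C) = (2 + F)*(2*C) = 2*C*(2 + F))
(d(3, 8) + (D/40 + √(-32 + 0)/13))*34 = (2*8*(2 + 3) + (38/40 + √(-32 + 0)/13))*34 = (2*8*5 + (38*(1/40) + √(-32)*(1/13)))*34 = (80 + (19/20 + (4*I*√2)*(1/13)))*34 = (80 + (19/20 + 4*I*√2/13))*34 = (1619/20 + 4*I*√2/13)*34 = 27523/10 + 136*I*√2/13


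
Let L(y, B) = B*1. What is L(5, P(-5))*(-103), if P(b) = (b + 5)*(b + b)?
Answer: 0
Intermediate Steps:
P(b) = 2*b*(5 + b) (P(b) = (5 + b)*(2*b) = 2*b*(5 + b))
L(y, B) = B
L(5, P(-5))*(-103) = (2*(-5)*(5 - 5))*(-103) = (2*(-5)*0)*(-103) = 0*(-103) = 0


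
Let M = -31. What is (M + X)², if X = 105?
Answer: 5476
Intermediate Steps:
(M + X)² = (-31 + 105)² = 74² = 5476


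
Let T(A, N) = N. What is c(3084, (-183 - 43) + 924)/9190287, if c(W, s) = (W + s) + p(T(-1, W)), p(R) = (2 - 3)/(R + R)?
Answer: 23327375/56685690216 ≈ 0.00041152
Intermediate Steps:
p(R) = -1/(2*R)
c(W, s) = W + s - 1/(2*W) (c(W, s) = (W + s) - 1/(2*W) = W + s - 1/(2*W))
c(3084, (-183 - 43) + 924)/9190287 = (3084 + ((-183 - 43) + 924) - ½/3084)/9190287 = (3084 + (-226 + 924) - ½*1/3084)*(1/9190287) = (3084 + 698 - 1/6168)*(1/9190287) = (23327375/6168)*(1/9190287) = 23327375/56685690216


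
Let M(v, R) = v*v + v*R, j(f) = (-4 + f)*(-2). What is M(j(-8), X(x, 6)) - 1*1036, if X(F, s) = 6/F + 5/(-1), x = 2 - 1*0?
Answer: -508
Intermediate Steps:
j(f) = 8 - 2*f
x = 2 (x = 2 + 0 = 2)
X(F, s) = -5 + 6/F (X(F, s) = 6/F + 5*(-1) = 6/F - 5 = -5 + 6/F)
M(v, R) = v² + R*v
M(j(-8), X(x, 6)) - 1*1036 = (8 - 2*(-8))*((-5 + 6/2) + (8 - 2*(-8))) - 1*1036 = (8 + 16)*((-5 + 6*(½)) + (8 + 16)) - 1036 = 24*((-5 + 3) + 24) - 1036 = 24*(-2 + 24) - 1036 = 24*22 - 1036 = 528 - 1036 = -508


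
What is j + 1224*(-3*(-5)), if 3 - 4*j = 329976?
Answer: -256533/4 ≈ -64133.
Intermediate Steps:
j = -329973/4 (j = 3/4 - 1/4*329976 = 3/4 - 82494 = -329973/4 ≈ -82493.)
j + 1224*(-3*(-5)) = -329973/4 + 1224*(-3*(-5)) = -329973/4 + 1224*15 = -329973/4 + 18360 = -256533/4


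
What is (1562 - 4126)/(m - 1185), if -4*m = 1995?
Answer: 10256/6735 ≈ 1.5228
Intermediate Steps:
m = -1995/4 (m = -1/4*1995 = -1995/4 ≈ -498.75)
(1562 - 4126)/(m - 1185) = (1562 - 4126)/(-1995/4 - 1185) = -2564/(-6735/4) = -2564*(-4/6735) = 10256/6735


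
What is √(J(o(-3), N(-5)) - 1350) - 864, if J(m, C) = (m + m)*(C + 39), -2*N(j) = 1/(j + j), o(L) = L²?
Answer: -864 + 3*I*√7190/10 ≈ -864.0 + 25.438*I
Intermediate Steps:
N(j) = -1/(4*j) (N(j) = -1/(2*(j + j)) = -1/(2*j)/2 = -1/(4*j))
J(m, C) = 2*m*(39 + C) (J(m, C) = (2*m)*(39 + C) = 2*m*(39 + C))
√(J(o(-3), N(-5)) - 1350) - 864 = √(2*(-3)²*(39 - ¼/(-5)) - 1350) - 864 = √(2*9*(39 - ¼*(-⅕)) - 1350) - 864 = √(2*9*(39 + 1/20) - 1350) - 864 = √(2*9*(781/20) - 1350) - 864 = √(7029/10 - 1350) - 864 = √(-6471/10) - 864 = 3*I*√7190/10 - 864 = -864 + 3*I*√7190/10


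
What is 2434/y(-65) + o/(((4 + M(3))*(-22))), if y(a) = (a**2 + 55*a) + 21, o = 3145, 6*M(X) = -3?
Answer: -174807/4697 ≈ -37.217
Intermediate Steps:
M(X) = -1/2 (M(X) = (1/6)*(-3) = -1/2)
y(a) = 21 + a**2 + 55*a
2434/y(-65) + o/(((4 + M(3))*(-22))) = 2434/(21 + (-65)**2 + 55*(-65)) + 3145/(((4 - 1/2)*(-22))) = 2434/(21 + 4225 - 3575) + 3145/(((7/2)*(-22))) = 2434/671 + 3145/(-77) = 2434*(1/671) + 3145*(-1/77) = 2434/671 - 3145/77 = -174807/4697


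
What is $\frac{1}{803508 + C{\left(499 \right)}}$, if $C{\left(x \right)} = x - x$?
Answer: $\frac{1}{803508} \approx 1.2445 \cdot 10^{-6}$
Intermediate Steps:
$C{\left(x \right)} = 0$
$\frac{1}{803508 + C{\left(499 \right)}} = \frac{1}{803508 + 0} = \frac{1}{803508}$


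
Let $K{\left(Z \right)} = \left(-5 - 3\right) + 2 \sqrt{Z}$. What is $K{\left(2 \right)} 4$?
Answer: $-32 + 8 \sqrt{2} \approx -20.686$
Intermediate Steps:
$K{\left(Z \right)} = -8 + 2 \sqrt{Z}$
$K{\left(2 \right)} 4 = \left(-8 + 2 \sqrt{2}\right) 4 = -32 + 8 \sqrt{2}$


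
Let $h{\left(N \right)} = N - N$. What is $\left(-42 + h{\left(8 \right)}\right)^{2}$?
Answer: $1764$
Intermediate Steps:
$h{\left(N \right)} = 0$
$\left(-42 + h{\left(8 \right)}\right)^{2} = \left(-42 + 0\right)^{2} = \left(-42\right)^{2} = 1764$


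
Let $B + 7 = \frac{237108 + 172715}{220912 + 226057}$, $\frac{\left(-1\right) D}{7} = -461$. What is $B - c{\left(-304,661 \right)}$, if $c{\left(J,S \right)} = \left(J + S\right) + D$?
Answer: $- \frac{1604655856}{446969} \approx -3590.1$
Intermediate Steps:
$D = 3227$ ($D = \left(-7\right) \left(-461\right) = 3227$)
$c{\left(J,S \right)} = 3227 + J + S$ ($c{\left(J,S \right)} = \left(J + S\right) + 3227 = 3227 + J + S$)
$B = - \frac{2718960}{446969}$ ($B = -7 + \frac{237108 + 172715}{220912 + 226057} = -7 + \frac{409823}{446969} = - \frac{2718960}{446969} \approx -6.0831$)
$B - c{\left(-304,661 \right)} = - \frac{2718960}{446969} - \left(3227 - 304 + 661\right) = - \frac{2718960}{446969} - 3584 = - \frac{1604655856}{446969}$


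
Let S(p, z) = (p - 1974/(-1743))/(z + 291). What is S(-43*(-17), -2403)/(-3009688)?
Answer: 60767/527586267648 ≈ 1.1518e-7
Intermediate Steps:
S(p, z) = (94/83 + p)/(291 + z) (S(p, z) = (p - 1974*(-1/1743))/(291 + z) = (p + 94/83)/(291 + z) = (94/83 + p)/(291 + z))
S(-43*(-17), -2403)/(-3009688) = ((94/83 - 43*(-17))/(291 - 2403))/(-3009688) = ((94/83 + 731)/(-2112))*(-1/3009688) = -1/2112*60767/83*(-1/3009688) = -60767/175296*(-1/3009688) = 60767/527586267648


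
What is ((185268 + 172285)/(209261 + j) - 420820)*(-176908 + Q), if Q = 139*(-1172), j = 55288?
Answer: 12610249232365544/88183 ≈ 1.4300e+11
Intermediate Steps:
Q = -162908
((185268 + 172285)/(209261 + j) - 420820)*(-176908 + Q) = ((185268 + 172285)/(209261 + 55288) - 420820)*(-176908 - 162908) = (357553/264549 - 420820)*(-339816) = -111327152627/264549*(-339816) = 12610249232365544/88183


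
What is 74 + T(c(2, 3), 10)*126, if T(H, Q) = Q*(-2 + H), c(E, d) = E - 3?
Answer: -3706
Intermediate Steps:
c(E, d) = -3 + E
74 + T(c(2, 3), 10)*126 = 74 + (10*(-2 + (-3 + 2)))*126 = 74 + (10*(-2 - 1))*126 = 74 + (10*(-3))*126 = 74 - 30*126 = 74 - 3780 = -3706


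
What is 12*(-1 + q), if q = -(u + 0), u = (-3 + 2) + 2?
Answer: -24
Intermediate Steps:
u = 1 (u = -1 + 2 = 1)
q = -1 (q = -(1 + 0) = -1*1 = -1)
12*(-1 + q) = 12*(-1 - 1) = 12*(-2) = -24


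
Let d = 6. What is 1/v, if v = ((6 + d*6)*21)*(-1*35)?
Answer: -1/30870 ≈ -3.2394e-5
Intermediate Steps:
v = -30870 (v = ((6 + 6*6)*21)*(-1*35) = ((6 + 36)*21)*(-35) = (42*21)*(-35) = 882*(-35) = -30870)
1/v = 1/(-30870) = -1/30870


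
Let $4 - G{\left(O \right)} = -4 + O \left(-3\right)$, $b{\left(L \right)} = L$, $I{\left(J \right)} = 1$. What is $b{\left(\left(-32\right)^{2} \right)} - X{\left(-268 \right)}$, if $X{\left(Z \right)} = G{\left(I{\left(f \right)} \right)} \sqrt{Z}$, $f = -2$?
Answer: $1024 - 22 i \sqrt{67} \approx 1024.0 - 180.08 i$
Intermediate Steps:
$G{\left(O \right)} = 8 + 3 O$ ($G{\left(O \right)} = 4 - \left(-4 + O \left(-3\right)\right) = 4 - \left(-4 - 3 O\right) = 4 + \left(4 + 3 O\right) = 8 + 3 O$)
$X{\left(Z \right)} = 11 \sqrt{Z}$ ($X{\left(Z \right)} = \left(8 + 3 \cdot 1\right) \sqrt{Z} = \left(8 + 3\right) \sqrt{Z} = 11 \sqrt{Z}$)
$b{\left(\left(-32\right)^{2} \right)} - X{\left(-268 \right)} = \left(-32\right)^{2} - 11 \sqrt{-268} = 1024 - 11 \cdot 2 i \sqrt{67} = 1024 - 22 i \sqrt{67}$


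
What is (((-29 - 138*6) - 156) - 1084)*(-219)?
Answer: 459243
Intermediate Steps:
(((-29 - 138*6) - 156) - 1084)*(-219) = (((-29 - 828) - 156) - 1084)*(-219) = ((-857 - 156) - 1084)*(-219) = (-1013 - 1084)*(-219) = -2097*(-219) = 459243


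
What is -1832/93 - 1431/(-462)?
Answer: -237767/14322 ≈ -16.602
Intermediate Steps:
-1832/93 - 1431/(-462) = -1832*1/93 - 1431*(-1/462) = -1832/93 + 477/154 = -237767/14322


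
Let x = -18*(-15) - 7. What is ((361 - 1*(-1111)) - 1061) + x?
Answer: 674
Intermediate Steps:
x = 263 (x = 270 - 7 = 263)
((361 - 1*(-1111)) - 1061) + x = ((361 - 1*(-1111)) - 1061) + 263 = ((361 + 1111) - 1061) + 263 = (1472 - 1061) + 263 = 411 + 263 = 674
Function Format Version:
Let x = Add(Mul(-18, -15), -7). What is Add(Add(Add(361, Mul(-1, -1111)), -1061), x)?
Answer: 674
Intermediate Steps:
x = 263 (x = Add(270, -7) = 263)
Add(Add(Add(361, Mul(-1, -1111)), -1061), x) = Add(Add(Add(361, Mul(-1, -1111)), -1061), 263) = Add(Add(Add(361, 1111), -1061), 263) = Add(Add(1472, -1061), 263) = Add(411, 263) = 674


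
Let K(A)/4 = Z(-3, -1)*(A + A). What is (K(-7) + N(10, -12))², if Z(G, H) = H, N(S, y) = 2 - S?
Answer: 2304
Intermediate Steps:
K(A) = -8*A (K(A) = 4*(-(A + A)) = 4*(-2*A) = -8*A)
(K(-7) + N(10, -12))² = (-8*(-7) + (2 - 1*10))² = (56 + (2 - 10))² = (56 - 8)² = 48² = 2304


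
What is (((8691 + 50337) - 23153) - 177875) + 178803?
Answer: 36803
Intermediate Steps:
(((8691 + 50337) - 23153) - 177875) + 178803 = ((59028 - 23153) - 177875) + 178803 = (35875 - 177875) + 178803 = -142000 + 178803 = 36803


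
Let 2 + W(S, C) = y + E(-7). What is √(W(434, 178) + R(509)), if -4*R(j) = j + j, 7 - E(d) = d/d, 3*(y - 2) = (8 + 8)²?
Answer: I*√5874/6 ≈ 12.774*I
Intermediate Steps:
y = 262/3 (y = 2 + (8 + 8)²/3 = 2 + (⅓)*16² = 2 + (⅓)*256 = 2 + 256/3 = 262/3 ≈ 87.333)
E(d) = 6 (E(d) = 7 - d/d = 7 - 1*1 = 7 - 1 = 6)
R(j) = -j/2 (R(j) = -(j + j)/4 = -j/2)
W(S, C) = 274/3 (W(S, C) = -2 + (262/3 + 6) = -2 + 280/3 = 274/3)
√(W(434, 178) + R(509)) = √(274/3 - ½*509) = √(274/3 - 509/2) = √(-979/6) = I*√5874/6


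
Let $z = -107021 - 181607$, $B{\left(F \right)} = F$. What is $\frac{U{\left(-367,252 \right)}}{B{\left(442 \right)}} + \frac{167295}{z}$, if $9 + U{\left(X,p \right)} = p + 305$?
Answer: $\frac{42111877}{63786788} \approx 0.6602$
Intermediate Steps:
$U{\left(X,p \right)} = 296 + p$ ($U{\left(X,p \right)} = -9 + \left(p + 305\right) = -9 + \left(305 + p\right) = 296 + p$)
$z = -288628$ ($z = -107021 - 181607 = -288628$)
$\frac{U{\left(-367,252 \right)}}{B{\left(442 \right)}} + \frac{167295}{z} = \frac{296 + 252}{442} + \frac{167295}{-288628} = 548 \cdot \frac{1}{442} + 167295 \left(- \frac{1}{288628}\right) = \frac{274}{221} - \frac{167295}{288628} = \frac{42111877}{63786788}$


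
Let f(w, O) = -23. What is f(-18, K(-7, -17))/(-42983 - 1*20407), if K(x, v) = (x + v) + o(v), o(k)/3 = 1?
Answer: 23/63390 ≈ 0.00036283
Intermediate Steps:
o(k) = 3 (o(k) = 3*1 = 3)
K(x, v) = 3 + v + x (K(x, v) = (x + v) + 3 = (v + x) + 3 = 3 + v + x)
f(-18, K(-7, -17))/(-42983 - 1*20407) = -23/(-42983 - 1*20407) = -23/(-42983 - 20407) = -23/(-63390) = -23*(-1/63390) = 23/63390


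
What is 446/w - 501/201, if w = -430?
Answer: -50846/14405 ≈ -3.5297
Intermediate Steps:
446/w - 501/201 = 446/(-430) - 501/201 = 446*(-1/430) - 501*1/201 = -223/215 - 167/67 = -50846/14405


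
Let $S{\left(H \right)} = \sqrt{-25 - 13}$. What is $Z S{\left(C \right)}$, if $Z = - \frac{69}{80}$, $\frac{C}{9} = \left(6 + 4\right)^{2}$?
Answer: $- \frac{69 i \sqrt{38}}{80} \approx - 5.3168 i$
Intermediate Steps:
$C = 900$ ($C = 9 \left(6 + 4\right)^{2} = 9 \cdot 10^{2} = 9 \cdot 100 = 900$)
$Z = - \frac{69}{80}$ ($Z = \left(-69\right) \frac{1}{80} = - \frac{69}{80} \approx -0.8625$)
$S{\left(H \right)} = i \sqrt{38}$ ($S{\left(H \right)} = \sqrt{-38} = i \sqrt{38}$)
$Z S{\left(C \right)} = - \frac{69 i \sqrt{38}}{80}$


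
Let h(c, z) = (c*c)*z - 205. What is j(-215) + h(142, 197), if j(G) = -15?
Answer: 3972088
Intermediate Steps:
h(c, z) = -205 + z*c**2 (h(c, z) = c**2*z - 205 = z*c**2 - 205 = -205 + z*c**2)
j(-215) + h(142, 197) = -15 + (-205 + 197*142**2) = -15 + (-205 + 197*20164) = -15 + (-205 + 3972308) = -15 + 3972103 = 3972088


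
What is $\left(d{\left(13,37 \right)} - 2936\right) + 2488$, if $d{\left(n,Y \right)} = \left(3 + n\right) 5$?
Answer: $-368$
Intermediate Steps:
$d{\left(n,Y \right)} = 15 + 5 n$
$\left(d{\left(13,37 \right)} - 2936\right) + 2488 = \left(\left(15 + 5 \cdot 13\right) - 2936\right) + 2488 = \left(\left(15 + 65\right) - 2936\right) + 2488 = \left(80 - 2936\right) + 2488 = -2856 + 2488 = -368$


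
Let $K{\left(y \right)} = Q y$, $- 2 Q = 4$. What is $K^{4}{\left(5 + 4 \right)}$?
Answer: $104976$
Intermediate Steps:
$Q = -2$ ($Q = \left(- \frac{1}{2}\right) 4 = -2$)
$K{\left(y \right)} = - 2 y$
$K^{4}{\left(5 + 4 \right)} = \left(- 2 \left(5 + 4\right)\right)^{4} = \left(\left(-2\right) 9\right)^{4} = \left(-18\right)^{4} = 104976$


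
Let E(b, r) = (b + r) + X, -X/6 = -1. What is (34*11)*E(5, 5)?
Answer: 5984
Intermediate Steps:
X = 6 (X = -6*(-1) = 6)
E(b, r) = 6 + b + r (E(b, r) = (b + r) + 6 = 6 + b + r)
(34*11)*E(5, 5) = (34*11)*(6 + 5 + 5) = 374*16 = 5984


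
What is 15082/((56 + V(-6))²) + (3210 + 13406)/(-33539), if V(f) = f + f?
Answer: 21530301/2951432 ≈ 7.2949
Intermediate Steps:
V(f) = 2*f
15082/((56 + V(-6))²) + (3210 + 13406)/(-33539) = 15082/((56 + 2*(-6))²) + (3210 + 13406)/(-33539) = 15082/((56 - 12)²) + 16616*(-1/33539) = 15082/(44²) - 16616/33539 = 15082/1936 - 16616/33539 = 15082*(1/1936) - 16616/33539 = 7541/968 - 16616/33539 = 21530301/2951432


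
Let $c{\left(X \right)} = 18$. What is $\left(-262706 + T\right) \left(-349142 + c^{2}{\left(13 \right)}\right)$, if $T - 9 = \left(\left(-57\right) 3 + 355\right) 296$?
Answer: $72635418594$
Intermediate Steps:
$T = 54473$ ($T = 9 + \left(\left(-57\right) 3 + 355\right) 296 = 9 + \left(-171 + 355\right) 296 = 9 + 184 \cdot 296 = 9 + 54464 = 54473$)
$\left(-262706 + T\right) \left(-349142 + c^{2}{\left(13 \right)}\right) = \left(-262706 + 54473\right) \left(-349142 + 18^{2}\right) = - 208233 \left(-349142 + 324\right) = \left(-208233\right) \left(-348818\right) = 72635418594$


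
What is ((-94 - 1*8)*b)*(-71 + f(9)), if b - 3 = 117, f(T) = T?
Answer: 758880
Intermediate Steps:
b = 120 (b = 3 + 117 = 120)
((-94 - 1*8)*b)*(-71 + f(9)) = ((-94 - 1*8)*120)*(-71 + 9) = ((-94 - 8)*120)*(-62) = -102*120*(-62) = -12240*(-62) = 758880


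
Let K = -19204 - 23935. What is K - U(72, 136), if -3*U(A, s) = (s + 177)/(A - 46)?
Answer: -3364529/78 ≈ -43135.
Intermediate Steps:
U(A, s) = -(177 + s)/(3*(-46 + A)) (U(A, s) = -(s + 177)/(3*(A - 46)) = -(177 + s)/(3*(-46 + A)))
K = -43139
K - U(72, 136) = -43139 - (-177 - 1*136)/(3*(-46 + 72)) = -43139 - (-177 - 136)/(3*26) = -43139 - (-313)/(3*26) = -43139 - 1*(-313/78) = -43139 + 313/78 = -3364529/78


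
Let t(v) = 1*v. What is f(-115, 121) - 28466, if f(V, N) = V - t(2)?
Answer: -28583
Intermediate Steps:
t(v) = v
f(V, N) = -2 + V (f(V, N) = V - 1*2 = V - 2 = -2 + V)
f(-115, 121) - 28466 = (-2 - 115) - 28466 = -117 - 28466 = -28583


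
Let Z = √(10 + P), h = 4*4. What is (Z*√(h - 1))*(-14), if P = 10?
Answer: -140*√3 ≈ -242.49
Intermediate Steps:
h = 16
Z = 2*√5 (Z = √(10 + 10) = √20 = 2*√5 ≈ 4.4721)
(Z*√(h - 1))*(-14) = ((2*√5)*√(16 - 1))*(-14) = ((2*√5)*√15)*(-14) = (10*√3)*(-14) = -140*√3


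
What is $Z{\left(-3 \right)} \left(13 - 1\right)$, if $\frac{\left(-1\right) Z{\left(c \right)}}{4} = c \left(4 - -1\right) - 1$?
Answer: $768$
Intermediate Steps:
$Z{\left(c \right)} = 4 - 20 c$ ($Z{\left(c \right)} = - 4 \left(c \left(4 - -1\right) - 1\right) = - 4 \left(c \left(4 + 1\right) - 1\right) = - 4 \left(c 5 - 1\right) = - 4 \left(5 c - 1\right) = - 4 \left(-1 + 5 c\right) = 4 - 20 c$)
$Z{\left(-3 \right)} \left(13 - 1\right) = \left(4 - -60\right) \left(13 - 1\right) = \left(4 + 60\right) 12 = 64 \cdot 12 = 768$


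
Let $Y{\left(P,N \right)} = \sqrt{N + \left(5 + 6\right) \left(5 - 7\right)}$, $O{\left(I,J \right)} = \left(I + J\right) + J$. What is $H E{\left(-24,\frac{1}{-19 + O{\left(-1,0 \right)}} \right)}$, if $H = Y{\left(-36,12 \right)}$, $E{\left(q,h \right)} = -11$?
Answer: $- 11 i \sqrt{10} \approx - 34.785 i$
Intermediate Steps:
$O{\left(I,J \right)} = I + 2 J$
$Y{\left(P,N \right)} = \sqrt{-22 + N}$ ($Y{\left(P,N \right)} = \sqrt{N + 11 \left(-2\right)} = \sqrt{N - 22} = \sqrt{-22 + N}$)
$H = i \sqrt{10}$ ($H = \sqrt{-22 + 12} = \sqrt{-10} = i \sqrt{10} \approx 3.1623 i$)
$H E{\left(-24,\frac{1}{-19 + O{\left(-1,0 \right)}} \right)} = i \sqrt{10} \left(-11\right) = - 11 i \sqrt{10}$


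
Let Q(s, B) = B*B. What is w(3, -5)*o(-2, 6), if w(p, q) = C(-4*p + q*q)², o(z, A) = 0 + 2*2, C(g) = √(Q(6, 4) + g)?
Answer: 116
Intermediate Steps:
Q(s, B) = B²
C(g) = √(16 + g) (C(g) = √(4² + g) = √(16 + g))
o(z, A) = 4 (o(z, A) = 0 + 4 = 4)
w(p, q) = 16 + q² - 4*p (w(p, q) = (√(16 + (-4*p + q*q)))² = (√(16 + (-4*p + q²)))² = (√(16 + (q² - 4*p)))² = (√(16 + q² - 4*p))² = 16 + q² - 4*p)
w(3, -5)*o(-2, 6) = (16 + (-5)² - 4*3)*4 = (16 + 25 - 12)*4 = 29*4 = 116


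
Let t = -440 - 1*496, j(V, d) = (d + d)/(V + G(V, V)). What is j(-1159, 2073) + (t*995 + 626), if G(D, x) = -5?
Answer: -180555327/194 ≈ -9.3070e+5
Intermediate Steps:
j(V, d) = 2*d/(-5 + V) (j(V, d) = (d + d)/(V - 5) = (2*d)/(-5 + V) = 2*d/(-5 + V))
t = -936 (t = -440 - 496 = -936)
j(-1159, 2073) + (t*995 + 626) = 2*2073/(-5 - 1159) + (-936*995 + 626) = 2*2073/(-1164) + (-931320 + 626) = 2*2073*(-1/1164) - 930694 = -691/194 - 930694 = -180555327/194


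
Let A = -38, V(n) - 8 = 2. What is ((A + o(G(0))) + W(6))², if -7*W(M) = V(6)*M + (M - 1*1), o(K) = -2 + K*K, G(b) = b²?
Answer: 119025/49 ≈ 2429.1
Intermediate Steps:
V(n) = 10 (V(n) = 8 + 2 = 10)
o(K) = -2 + K²
W(M) = ⅐ - 11*M/7 (W(M) = -(10*M + (M - 1*1))/7 = -(10*M + (M - 1))/7 = -(10*M + (-1 + M))/7 = -(-1 + 11*M)/7 = ⅐ - 11*M/7)
((A + o(G(0))) + W(6))² = ((-38 + (-2 + (0²)²)) + (⅐ - 11/7*6))² = ((-38 + (-2 + 0²)) + (⅐ - 66/7))² = ((-38 + (-2 + 0)) - 65/7)² = ((-38 - 2) - 65/7)² = (-40 - 65/7)² = (-345/7)² = 119025/49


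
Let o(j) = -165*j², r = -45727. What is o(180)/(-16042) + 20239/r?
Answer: 122065933981/366776267 ≈ 332.81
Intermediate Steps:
o(180)/(-16042) + 20239/r = -165*180²/(-16042) + 20239/(-45727) = -165*32400*(-1/16042) + 20239*(-1/45727) = -5346000*(-1/16042) - 20239/45727 = 2673000/8021 - 20239/45727 = 122065933981/366776267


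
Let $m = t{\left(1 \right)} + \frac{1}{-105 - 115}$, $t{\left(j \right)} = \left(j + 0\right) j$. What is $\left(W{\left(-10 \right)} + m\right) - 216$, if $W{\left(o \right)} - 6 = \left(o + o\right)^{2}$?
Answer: $\frac{42019}{220} \approx 191.0$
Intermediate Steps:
$W{\left(o \right)} = 6 + 4 o^{2}$ ($W{\left(o \right)} = 6 + \left(o + o\right)^{2} = 6 + \left(2 o\right)^{2} = 6 + 4 o^{2}$)
$t{\left(j \right)} = j^{2}$ ($t{\left(j \right)} = j j = j^{2}$)
$m = \frac{219}{220}$ ($m = 1^{2} + \frac{1}{-105 - 115} = 1 + \frac{1}{-220} = 1 - \frac{1}{220} = \frac{219}{220} \approx 0.99545$)
$\left(W{\left(-10 \right)} + m\right) - 216 = \left(\left(6 + 4 \left(-10\right)^{2}\right) + \frac{219}{220}\right) - 216 = \left(\left(6 + 4 \cdot 100\right) + \frac{219}{220}\right) - 216 = \left(\left(6 + 400\right) + \frac{219}{220}\right) - 216 = \left(406 + \frac{219}{220}\right) - 216 = \frac{89539}{220} - 216 = \frac{42019}{220}$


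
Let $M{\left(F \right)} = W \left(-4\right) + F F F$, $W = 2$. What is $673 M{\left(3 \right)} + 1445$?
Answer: $14232$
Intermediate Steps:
$M{\left(F \right)} = -8 + F^{3}$ ($M{\left(F \right)} = 2 \left(-4\right) + F F F = -8 + F^{2} F = -8 + F^{3}$)
$673 M{\left(3 \right)} + 1445 = 673 \left(-8 + 3^{3}\right) + 1445 = 673 \left(-8 + 27\right) + 1445 = 673 \cdot 19 + 1445 = 12787 + 1445 = 14232$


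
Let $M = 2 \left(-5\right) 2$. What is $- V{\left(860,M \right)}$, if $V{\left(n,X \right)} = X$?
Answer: $20$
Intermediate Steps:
$M = -20$ ($M = \left(-10\right) 2 = -20$)
$- V{\left(860,M \right)} = \left(-1\right) \left(-20\right) = 20$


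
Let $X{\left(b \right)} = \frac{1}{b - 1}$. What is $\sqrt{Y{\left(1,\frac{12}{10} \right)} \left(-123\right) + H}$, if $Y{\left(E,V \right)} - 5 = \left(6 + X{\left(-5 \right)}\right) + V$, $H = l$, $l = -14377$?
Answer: $\frac{3 i \sqrt{176190}}{10} \approx 125.92 i$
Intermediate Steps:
$X{\left(b \right)} = \frac{1}{-1 + b}$
$H = -14377$
$Y{\left(E,V \right)} = \frac{65}{6} + V$ ($Y{\left(E,V \right)} = 5 + \left(\left(6 + \frac{1}{-1 - 5}\right) + V\right) = 5 + \left(\left(6 + \frac{1}{-6}\right) + V\right) = 5 + \left(\left(6 - \frac{1}{6}\right) + V\right) = 5 + \left(\frac{35}{6} + V\right) = \frac{65}{6} + V$)
$\sqrt{Y{\left(1,\frac{12}{10} \right)} \left(-123\right) + H} = \sqrt{\left(\frac{65}{6} + \frac{12}{10}\right) \left(-123\right) - 14377} = \sqrt{\left(\frac{65}{6} + 12 \cdot \frac{1}{10}\right) \left(-123\right) - 14377} = \sqrt{\left(\frac{65}{6} + \frac{6}{5}\right) \left(-123\right) - 14377} = \sqrt{\frac{361}{30} \left(-123\right) - 14377} = \sqrt{- \frac{14801}{10} - 14377} = \sqrt{- \frac{158571}{10}} = \frac{3 i \sqrt{176190}}{10}$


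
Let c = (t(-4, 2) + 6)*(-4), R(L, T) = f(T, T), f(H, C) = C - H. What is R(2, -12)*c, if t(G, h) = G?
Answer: 0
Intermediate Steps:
R(L, T) = 0 (R(L, T) = T - T = 0)
c = -8 (c = (-4 + 6)*(-4) = 2*(-4) = -8)
R(2, -12)*c = 0*(-8) = 0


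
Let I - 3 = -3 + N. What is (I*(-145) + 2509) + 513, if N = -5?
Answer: 3747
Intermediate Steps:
I = -5 (I = 3 + (-3 - 5) = 3 - 8 = -5)
(I*(-145) + 2509) + 513 = (-5*(-145) + 2509) + 513 = (725 + 2509) + 513 = 3234 + 513 = 3747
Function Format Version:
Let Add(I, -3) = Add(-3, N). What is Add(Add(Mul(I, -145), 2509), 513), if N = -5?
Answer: 3747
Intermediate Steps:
I = -5 (I = Add(3, Add(-3, -5)) = Add(3, -8) = -5)
Add(Add(Mul(I, -145), 2509), 513) = Add(Add(Mul(-5, -145), 2509), 513) = Add(Add(725, 2509), 513) = Add(3234, 513) = 3747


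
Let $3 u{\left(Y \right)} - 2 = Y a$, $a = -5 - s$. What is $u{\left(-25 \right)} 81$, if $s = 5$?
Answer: $6804$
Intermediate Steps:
$a = -10$ ($a = -5 - 5 = -10$)
$u{\left(Y \right)} = \frac{2}{3} - \frac{10 Y}{3}$ ($u{\left(Y \right)} = \frac{2}{3} + \frac{Y \left(-10\right)}{3} = \frac{2}{3} + \frac{\left(-10\right) Y}{3} = \frac{2}{3} - \frac{10 Y}{3}$)
$u{\left(-25 \right)} 81 = \left(\frac{2}{3} - - \frac{250}{3}\right) 81 = \left(\frac{2}{3} + \frac{250}{3}\right) 81 = 84 \cdot 81 = 6804$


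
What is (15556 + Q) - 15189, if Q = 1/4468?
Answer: 1639757/4468 ≈ 367.00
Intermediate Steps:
Q = 1/4468 ≈ 0.00022381
(15556 + Q) - 15189 = (15556 + 1/4468) - 15189 = 69504209/4468 - 15189 = 1639757/4468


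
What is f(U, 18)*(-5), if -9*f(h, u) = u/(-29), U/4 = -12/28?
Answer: -10/29 ≈ -0.34483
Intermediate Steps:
U = -12/7 (U = 4*(-12/28) = 4*(-12*1/28) = 4*(-3/7) = -12/7 ≈ -1.7143)
f(h, u) = u/261 (f(h, u) = -u/(9*(-29)) = -u*(-1)/(9*29) = -(-1)*u/261 = u/261)
f(U, 18)*(-5) = ((1/261)*18)*(-5) = (2/29)*(-5) = -10/29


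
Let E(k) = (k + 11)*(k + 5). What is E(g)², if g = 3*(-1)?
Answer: 256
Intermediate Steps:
g = -3
E(k) = (5 + k)*(11 + k) (E(k) = (11 + k)*(5 + k) = (5 + k)*(11 + k))
E(g)² = (55 + (-3)² + 16*(-3))² = (55 + 9 - 48)² = 16² = 256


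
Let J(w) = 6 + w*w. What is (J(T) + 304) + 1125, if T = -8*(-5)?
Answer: 3035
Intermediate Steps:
T = 40
J(w) = 6 + w**2
(J(T) + 304) + 1125 = ((6 + 40**2) + 304) + 1125 = ((6 + 1600) + 304) + 1125 = (1606 + 304) + 1125 = 1910 + 1125 = 3035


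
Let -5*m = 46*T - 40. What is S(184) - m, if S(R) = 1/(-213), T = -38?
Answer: -380849/1065 ≈ -357.60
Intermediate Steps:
m = 1788/5 (m = -(46*(-38) - 40)/5 = -(-1748 - 40)/5 = -1/5*(-1788) = 1788/5 ≈ 357.60)
S(R) = -1/213
S(184) - m = -1/213 - 1*1788/5 = -1/213 - 1788/5 = -380849/1065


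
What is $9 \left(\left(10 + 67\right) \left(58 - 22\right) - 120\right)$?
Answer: $23868$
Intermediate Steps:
$9 \left(\left(10 + 67\right) \left(58 - 22\right) - 120\right) = 9 \left(77 \cdot 36 - 120\right) = 9 \left(2772 - 120\right) = 9 \cdot 2652 = 23868$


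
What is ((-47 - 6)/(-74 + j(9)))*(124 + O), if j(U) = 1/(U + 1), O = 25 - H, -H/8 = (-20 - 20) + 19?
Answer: -10070/739 ≈ -13.627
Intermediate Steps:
H = 168 (H = -8*((-20 - 20) + 19) = -8*(-40 + 19) = -8*(-21) = 168)
O = -143 (O = 25 - 1*168 = 25 - 168 = -143)
j(U) = 1/(1 + U)
((-47 - 6)/(-74 + j(9)))*(124 + O) = ((-47 - 6)/(-74 + 1/(1 + 9)))*(124 - 143) = -53/(-74 + 1/10)*(-19) = -53/(-74 + ⅒)*(-19) = -53/(-739/10)*(-19) = -53*(-10/739)*(-19) = (530/739)*(-19) = -10070/739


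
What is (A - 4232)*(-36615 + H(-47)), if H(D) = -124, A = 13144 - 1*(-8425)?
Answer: -636944043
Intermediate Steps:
A = 21569 (A = 13144 + 8425 = 21569)
(A - 4232)*(-36615 + H(-47)) = (21569 - 4232)*(-36615 - 124) = 17337*(-36739) = -636944043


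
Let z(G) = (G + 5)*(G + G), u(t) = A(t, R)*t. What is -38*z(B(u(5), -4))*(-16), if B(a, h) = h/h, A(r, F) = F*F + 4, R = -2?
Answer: 7296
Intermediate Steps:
A(r, F) = 4 + F**2 (A(r, F) = F**2 + 4 = 4 + F**2)
u(t) = 8*t (u(t) = (4 + (-2)**2)*t = (4 + 4)*t = 8*t)
B(a, h) = 1
z(G) = 2*G*(5 + G) (z(G) = (5 + G)*(2*G) = 2*G*(5 + G))
-38*z(B(u(5), -4))*(-16) = -76*(5 + 1)*(-16) = -76*6*(-16) = -38*12*(-16) = -456*(-16) = 7296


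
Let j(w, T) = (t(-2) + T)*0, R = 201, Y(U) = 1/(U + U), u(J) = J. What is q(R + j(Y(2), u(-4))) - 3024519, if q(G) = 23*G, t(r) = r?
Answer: -3019896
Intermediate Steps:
Y(U) = 1/(2*U)
j(w, T) = 0 (j(w, T) = (-2 + T)*0 = 0)
q(R + j(Y(2), u(-4))) - 3024519 = 23*(201 + 0) - 3024519 = 23*201 - 3024519 = 4623 - 3024519 = -3019896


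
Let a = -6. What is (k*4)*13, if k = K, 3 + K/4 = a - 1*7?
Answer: -3328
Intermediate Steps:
K = -64 (K = -12 + 4*(-6 - 1*7) = -12 + 4*(-6 - 7) = -12 + 4*(-13) = -12 - 52 = -64)
k = -64
(k*4)*13 = -64*4*13 = -256*13 = -3328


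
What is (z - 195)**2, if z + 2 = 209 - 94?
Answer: 6724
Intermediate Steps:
z = 113 (z = -2 + (209 - 94) = -2 + 115 = 113)
(z - 195)**2 = (113 - 195)**2 = (-82)**2 = 6724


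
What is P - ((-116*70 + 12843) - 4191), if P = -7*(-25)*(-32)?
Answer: -6132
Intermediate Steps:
P = -5600 (P = 175*(-32) = -5600)
P - ((-116*70 + 12843) - 4191) = -5600 - ((-116*70 + 12843) - 4191) = -5600 - ((-8120 + 12843) - 4191) = -5600 - (4723 - 4191) = -5600 - 1*532 = -5600 - 532 = -6132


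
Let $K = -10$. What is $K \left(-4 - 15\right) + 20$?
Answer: $210$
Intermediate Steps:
$K \left(-4 - 15\right) + 20 = - 10 \left(-4 - 15\right) + 20 = \left(-10\right) \left(-19\right) + 20 = 190 + 20 = 210$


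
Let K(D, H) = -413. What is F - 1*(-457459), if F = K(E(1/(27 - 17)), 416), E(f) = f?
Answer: 457046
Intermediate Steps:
F = -413
F - 1*(-457459) = -413 - 1*(-457459) = -413 + 457459 = 457046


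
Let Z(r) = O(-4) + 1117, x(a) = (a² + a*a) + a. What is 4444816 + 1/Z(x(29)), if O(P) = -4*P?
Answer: 5035976529/1133 ≈ 4.4448e+6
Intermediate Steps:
x(a) = a + 2*a² (x(a) = (a² + a²) + a = 2*a² + a = a + 2*a²)
Z(r) = 1133 (Z(r) = -4*(-4) + 1117 = 16 + 1117 = 1133)
4444816 + 1/Z(x(29)) = 4444816 + 1/1133 = 5035976529/1133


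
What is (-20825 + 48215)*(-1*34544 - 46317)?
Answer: -2214782790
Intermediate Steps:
(-20825 + 48215)*(-1*34544 - 46317) = 27390*(-34544 - 46317) = 27390*(-80861) = -2214782790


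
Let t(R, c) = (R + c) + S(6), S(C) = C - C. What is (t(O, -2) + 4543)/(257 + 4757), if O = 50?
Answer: 4591/5014 ≈ 0.91564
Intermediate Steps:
S(C) = 0
t(R, c) = R + c (t(R, c) = (R + c) + 0 = R + c)
(t(O, -2) + 4543)/(257 + 4757) = ((50 - 2) + 4543)/(257 + 4757) = (48 + 4543)/5014 = 4591*(1/5014) = 4591/5014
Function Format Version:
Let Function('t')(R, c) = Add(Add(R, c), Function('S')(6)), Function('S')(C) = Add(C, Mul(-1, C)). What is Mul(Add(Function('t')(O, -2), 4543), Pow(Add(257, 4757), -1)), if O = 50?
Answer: Rational(4591, 5014) ≈ 0.91564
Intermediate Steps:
Function('S')(C) = 0
Function('t')(R, c) = Add(R, c) (Function('t')(R, c) = Add(Add(R, c), 0) = Add(R, c))
Mul(Add(Function('t')(O, -2), 4543), Pow(Add(257, 4757), -1)) = Mul(Add(Add(50, -2), 4543), Pow(Add(257, 4757), -1)) = Mul(Add(48, 4543), Pow(5014, -1)) = Mul(4591, Rational(1, 5014)) = Rational(4591, 5014)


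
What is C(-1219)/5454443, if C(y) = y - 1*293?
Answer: -1512/5454443 ≈ -0.00027721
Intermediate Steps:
C(y) = -293 + y (C(y) = y - 293 = -293 + y)
C(-1219)/5454443 = (-293 - 1219)/5454443 = -1512*1/5454443 = -1512/5454443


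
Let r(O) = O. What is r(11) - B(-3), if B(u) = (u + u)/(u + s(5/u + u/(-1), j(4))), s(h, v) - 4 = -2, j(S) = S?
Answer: 5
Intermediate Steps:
s(h, v) = 2 (s(h, v) = 4 - 2 = 2)
B(u) = 2*u/(2 + u) (B(u) = (u + u)/(u + 2) = (2*u)/(2 + u) = 2*u/(2 + u))
r(11) - B(-3) = 11 - 2*(-3)/(2 - 3) = 11 - 2*(-3)/(-1) = 11 - 2*(-3)*(-1) = 11 - 1*6 = 11 - 6 = 5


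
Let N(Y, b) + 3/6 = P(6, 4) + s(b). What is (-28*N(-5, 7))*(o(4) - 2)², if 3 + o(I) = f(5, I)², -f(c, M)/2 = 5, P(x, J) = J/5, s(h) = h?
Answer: -1844710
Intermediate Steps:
P(x, J) = J/5 (P(x, J) = J*(⅕) = J/5)
f(c, M) = -10 (f(c, M) = -2*5 = -10)
N(Y, b) = 3/10 + b (N(Y, b) = -½ + ((⅕)*4 + b) = -½ + (⅘ + b) = 3/10 + b)
o(I) = 97 (o(I) = -3 + (-10)² = -3 + 100 = 97)
(-28*N(-5, 7))*(o(4) - 2)² = (-28*(3/10 + 7))*(97 - 2)² = -28*73/10*95² = -1022/5*9025 = -1844710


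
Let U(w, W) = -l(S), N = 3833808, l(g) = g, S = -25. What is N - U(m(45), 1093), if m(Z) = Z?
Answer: 3833783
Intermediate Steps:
U(w, W) = 25 (U(w, W) = -1*(-25) = 25)
N - U(m(45), 1093) = 3833808 - 1*25 = 3833808 - 25 = 3833783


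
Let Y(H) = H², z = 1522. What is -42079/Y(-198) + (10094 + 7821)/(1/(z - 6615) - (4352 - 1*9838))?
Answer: 800440112939/365122494396 ≈ 2.1922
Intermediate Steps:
-42079/Y(-198) + (10094 + 7821)/(1/(z - 6615) - (4352 - 1*9838)) = -42079/((-198)²) + (10094 + 7821)/(1/(1522 - 6615) - (4352 - 1*9838)) = -42079/39204 + 17915/(1/(-5093) - (4352 - 9838)) = -42079*1/39204 + 17915/(-1/5093 - 1*(-5486)) = -42079/39204 + 17915/(-1/5093 + 5486) = -42079/39204 + 17915/(27940197/5093) = -42079/39204 + 17915*(5093/27940197) = -42079/39204 + 91241095/27940197 = 800440112939/365122494396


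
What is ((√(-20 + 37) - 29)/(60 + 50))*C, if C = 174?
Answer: -2523/55 + 87*√17/55 ≈ -39.351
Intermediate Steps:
((√(-20 + 37) - 29)/(60 + 50))*C = ((√(-20 + 37) - 29)/(60 + 50))*174 = ((√17 - 29)/110)*174 = ((-29 + √17)*(1/110))*174 = (-29/110 + √17/110)*174 = -2523/55 + 87*√17/55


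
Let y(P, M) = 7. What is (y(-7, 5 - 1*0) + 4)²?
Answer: 121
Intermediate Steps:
(y(-7, 5 - 1*0) + 4)² = (7 + 4)² = 11² = 121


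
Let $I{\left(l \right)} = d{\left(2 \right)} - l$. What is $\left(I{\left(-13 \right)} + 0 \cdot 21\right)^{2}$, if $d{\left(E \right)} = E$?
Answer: $225$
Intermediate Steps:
$I{\left(l \right)} = 2 - l$
$\left(I{\left(-13 \right)} + 0 \cdot 21\right)^{2} = \left(\left(2 - -13\right) + 0 \cdot 21\right)^{2} = \left(\left(2 + 13\right) + 0\right)^{2} = \left(15 + 0\right)^{2} = 15^{2} = 225$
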